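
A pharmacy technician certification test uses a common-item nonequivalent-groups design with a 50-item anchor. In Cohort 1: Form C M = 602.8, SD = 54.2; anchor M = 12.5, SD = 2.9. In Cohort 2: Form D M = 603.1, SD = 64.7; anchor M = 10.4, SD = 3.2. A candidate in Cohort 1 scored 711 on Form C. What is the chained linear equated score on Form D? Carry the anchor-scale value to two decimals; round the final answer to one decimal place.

762.6

Form C → anchor (Cohort 1): v = (2.9/54.2)(711 − 602.8) + 12.5 = 18.29
anchor → Form D (Cohort 2): y = (64.7/3.2)(18.29 − 10.4) + 603.1 = 762.6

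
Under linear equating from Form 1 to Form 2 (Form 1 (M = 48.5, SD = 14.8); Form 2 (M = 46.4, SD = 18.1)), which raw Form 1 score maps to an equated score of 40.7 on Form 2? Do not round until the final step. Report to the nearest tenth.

43.8

Invert y = (SD_Y/SD_X)(x − M_X) + M_Y:
x = (SD_X/SD_Y)(y − M_Y) + M_X = (14.8/18.1)(40.7 − 46.4) + 48.5
x = 0.817680 × -5.700 + 48.5 = 43.8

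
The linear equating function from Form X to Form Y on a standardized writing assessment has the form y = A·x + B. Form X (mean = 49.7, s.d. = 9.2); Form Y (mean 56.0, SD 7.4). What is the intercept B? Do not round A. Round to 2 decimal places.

A = SD_Y / SD_X = 7.4 / 9.2 = 0.804348
B = M_Y − A·M_X = 56.0 − 0.804348 × 49.7 = 16.02

16.02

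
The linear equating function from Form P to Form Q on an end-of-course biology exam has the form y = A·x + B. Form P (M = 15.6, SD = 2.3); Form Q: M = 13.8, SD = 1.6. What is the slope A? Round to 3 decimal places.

A = SD_Y / SD_X = 1.6 / 2.3 = 0.696

0.696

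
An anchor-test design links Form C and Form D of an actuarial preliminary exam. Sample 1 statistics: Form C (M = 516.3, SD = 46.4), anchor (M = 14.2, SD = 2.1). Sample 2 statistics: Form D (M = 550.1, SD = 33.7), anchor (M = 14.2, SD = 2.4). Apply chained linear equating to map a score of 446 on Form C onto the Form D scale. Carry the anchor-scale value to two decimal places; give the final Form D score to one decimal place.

505.4

Form C → anchor (Sample 1): v = (2.1/46.4)(446 − 516.3) + 14.2 = 11.02
anchor → Form D (Sample 2): y = (33.7/2.4)(11.02 − 14.2) + 550.1 = 505.4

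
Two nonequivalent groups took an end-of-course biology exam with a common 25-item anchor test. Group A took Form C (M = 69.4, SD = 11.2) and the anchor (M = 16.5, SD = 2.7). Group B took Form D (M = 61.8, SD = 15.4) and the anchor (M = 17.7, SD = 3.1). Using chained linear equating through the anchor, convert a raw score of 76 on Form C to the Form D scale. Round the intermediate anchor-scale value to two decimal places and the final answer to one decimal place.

63.7

Form C → anchor (Group A): v = (2.7/11.2)(76 − 69.4) + 16.5 = 18.09
anchor → Form D (Group B): y = (15.4/3.1)(18.09 − 17.7) + 61.8 = 63.7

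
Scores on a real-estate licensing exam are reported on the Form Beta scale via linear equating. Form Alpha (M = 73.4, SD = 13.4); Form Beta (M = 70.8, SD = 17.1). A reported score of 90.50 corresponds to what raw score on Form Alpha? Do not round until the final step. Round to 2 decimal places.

88.84

Invert y = (SD_Y/SD_X)(x − M_X) + M_Y:
x = (SD_X/SD_Y)(y − M_Y) + M_X = (13.4/17.1)(90.50 − 70.8) + 73.4
x = 0.783626 × 19.700 + 73.4 = 88.84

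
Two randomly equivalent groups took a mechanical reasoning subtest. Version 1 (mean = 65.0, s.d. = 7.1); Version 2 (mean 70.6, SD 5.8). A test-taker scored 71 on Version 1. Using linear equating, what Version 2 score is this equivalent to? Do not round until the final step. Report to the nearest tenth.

Linear equating: y = (SD_Y/SD_X)(x − M_X) + M_Y
y = (5.8/7.1)(71 − 65.0) + 70.6
y = 0.816901 × 6.0 + 70.6 = 4.9014 + 70.6 = 75.5

75.5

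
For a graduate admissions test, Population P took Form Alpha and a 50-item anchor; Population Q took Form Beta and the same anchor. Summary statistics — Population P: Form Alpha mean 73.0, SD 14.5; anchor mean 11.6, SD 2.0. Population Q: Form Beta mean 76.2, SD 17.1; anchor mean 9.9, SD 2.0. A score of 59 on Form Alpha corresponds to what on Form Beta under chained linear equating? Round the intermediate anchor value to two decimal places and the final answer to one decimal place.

74.2

Form Alpha → anchor (Population P): v = (2.0/14.5)(59 − 73.0) + 11.6 = 9.67
anchor → Form Beta (Population Q): y = (17.1/2.0)(9.67 − 9.9) + 76.2 = 74.2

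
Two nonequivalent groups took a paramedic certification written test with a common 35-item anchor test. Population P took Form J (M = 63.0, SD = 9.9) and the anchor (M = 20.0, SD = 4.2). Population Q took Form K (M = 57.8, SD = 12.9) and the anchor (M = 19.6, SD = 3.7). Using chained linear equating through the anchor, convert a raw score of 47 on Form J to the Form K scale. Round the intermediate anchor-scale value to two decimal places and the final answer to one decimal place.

35.5

Form J → anchor (Population P): v = (4.2/9.9)(47 − 63.0) + 20.0 = 13.21
anchor → Form K (Population Q): y = (12.9/3.7)(13.21 − 19.6) + 57.8 = 35.5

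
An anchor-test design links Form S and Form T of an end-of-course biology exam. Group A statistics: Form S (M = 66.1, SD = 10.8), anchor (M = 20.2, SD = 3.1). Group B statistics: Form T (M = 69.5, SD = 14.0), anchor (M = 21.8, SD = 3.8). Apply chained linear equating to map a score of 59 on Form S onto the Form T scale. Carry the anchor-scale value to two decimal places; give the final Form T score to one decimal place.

56.1

Form S → anchor (Group A): v = (3.1/10.8)(59 − 66.1) + 20.2 = 18.16
anchor → Form T (Group B): y = (14.0/3.8)(18.16 − 21.8) + 69.5 = 56.1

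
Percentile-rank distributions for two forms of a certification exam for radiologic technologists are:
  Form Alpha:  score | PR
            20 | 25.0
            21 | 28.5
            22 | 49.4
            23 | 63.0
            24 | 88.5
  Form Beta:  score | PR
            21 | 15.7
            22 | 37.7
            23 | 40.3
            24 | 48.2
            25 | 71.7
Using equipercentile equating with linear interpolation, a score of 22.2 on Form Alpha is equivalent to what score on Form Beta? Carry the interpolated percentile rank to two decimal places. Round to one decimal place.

24.2

PR of 22.2 on Form Alpha: 49.4 + (22.2 − 22)/(23 − 22) × (63.0 − 49.4) = 52.12
On Form Beta, PR 52.12 falls between score 24 (PR 48.2) and 25 (PR 71.7).
Interpolate: 24 + (52.12 − 48.2)/(71.7 − 48.2) × (25 − 24) = 24.2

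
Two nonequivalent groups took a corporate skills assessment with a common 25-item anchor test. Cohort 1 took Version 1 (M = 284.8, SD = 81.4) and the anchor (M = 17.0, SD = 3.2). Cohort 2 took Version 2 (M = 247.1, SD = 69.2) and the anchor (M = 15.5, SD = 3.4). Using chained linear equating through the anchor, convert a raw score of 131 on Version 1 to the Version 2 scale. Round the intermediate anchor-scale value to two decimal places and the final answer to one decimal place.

154.5

Version 1 → anchor (Cohort 1): v = (3.2/81.4)(131 − 284.8) + 17.0 = 10.95
anchor → Version 2 (Cohort 2): y = (69.2/3.4)(10.95 − 15.5) + 247.1 = 154.5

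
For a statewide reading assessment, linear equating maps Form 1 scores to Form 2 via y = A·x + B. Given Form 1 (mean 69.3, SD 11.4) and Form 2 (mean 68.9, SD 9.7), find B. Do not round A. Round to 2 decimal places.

A = SD_Y / SD_X = 9.7 / 11.4 = 0.850877
B = M_Y − A·M_X = 68.9 − 0.850877 × 69.3 = 9.93

9.93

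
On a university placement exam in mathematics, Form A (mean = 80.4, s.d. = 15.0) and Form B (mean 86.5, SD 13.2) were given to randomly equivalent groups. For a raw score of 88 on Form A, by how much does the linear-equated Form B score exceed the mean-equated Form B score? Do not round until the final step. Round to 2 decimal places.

-0.91

Mean-equated: 88 + (86.5 − 80.4) = 94.10
Linear-equated: (13.2/15.0)(88 − 80.4) + 86.5 = 93.188
Difference = 93.188 − 94.10 = -0.91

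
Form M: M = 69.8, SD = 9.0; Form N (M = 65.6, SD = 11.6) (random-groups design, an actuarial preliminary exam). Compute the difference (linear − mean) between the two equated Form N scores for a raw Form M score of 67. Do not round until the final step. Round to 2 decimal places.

-0.81

Mean-equated: 67 + (65.6 − 69.8) = 62.80
Linear-equated: (11.6/9.0)(67 − 69.8) + 65.6 = 61.991
Difference = 61.991 − 62.80 = -0.81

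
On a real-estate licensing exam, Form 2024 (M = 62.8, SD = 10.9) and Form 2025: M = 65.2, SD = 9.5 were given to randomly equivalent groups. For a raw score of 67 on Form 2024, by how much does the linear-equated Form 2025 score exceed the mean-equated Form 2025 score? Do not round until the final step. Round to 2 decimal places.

-0.54

Mean-equated: 67 + (65.2 − 62.8) = 69.40
Linear-equated: (9.5/10.9)(67 − 62.8) + 65.2 = 68.861
Difference = 68.861 − 69.40 = -0.54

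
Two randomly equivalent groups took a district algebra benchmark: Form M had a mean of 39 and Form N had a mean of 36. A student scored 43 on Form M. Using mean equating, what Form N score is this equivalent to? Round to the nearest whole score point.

40

Mean equating: y = x + (M_Y − M_X) = 43 + (36 − 39) = 40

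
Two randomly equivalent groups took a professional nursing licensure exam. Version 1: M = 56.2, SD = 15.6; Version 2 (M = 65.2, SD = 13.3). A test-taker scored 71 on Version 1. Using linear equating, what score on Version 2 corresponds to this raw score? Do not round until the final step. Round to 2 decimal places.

77.82

Linear equating: y = (SD_Y/SD_X)(x − M_X) + M_Y
y = (13.3/15.6)(71 − 56.2) + 65.2
y = 0.852564 × 14.8 + 65.2 = 12.6179 + 65.2 = 77.82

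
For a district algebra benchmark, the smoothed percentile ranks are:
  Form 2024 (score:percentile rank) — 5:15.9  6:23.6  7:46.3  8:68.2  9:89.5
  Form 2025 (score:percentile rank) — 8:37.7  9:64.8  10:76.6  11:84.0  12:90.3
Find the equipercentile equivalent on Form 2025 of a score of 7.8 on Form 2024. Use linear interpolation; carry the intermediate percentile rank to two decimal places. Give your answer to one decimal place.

PR of 7.8 on Form 2024: 46.3 + (7.8 − 7)/(8 − 7) × (68.2 − 46.3) = 63.82
On Form 2025, PR 63.82 falls between score 8 (PR 37.7) and 9 (PR 64.8).
Interpolate: 8 + (63.82 − 37.7)/(64.8 − 37.7) × (9 − 8) = 9.0

9.0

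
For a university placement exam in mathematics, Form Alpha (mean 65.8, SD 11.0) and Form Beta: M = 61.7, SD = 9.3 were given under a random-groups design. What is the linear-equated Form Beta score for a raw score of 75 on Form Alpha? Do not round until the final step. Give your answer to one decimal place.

Linear equating: y = (SD_Y/SD_X)(x − M_X) + M_Y
y = (9.3/11.0)(75 − 65.8) + 61.7
y = 0.845455 × 9.2 + 61.7 = 7.7782 + 61.7 = 69.5

69.5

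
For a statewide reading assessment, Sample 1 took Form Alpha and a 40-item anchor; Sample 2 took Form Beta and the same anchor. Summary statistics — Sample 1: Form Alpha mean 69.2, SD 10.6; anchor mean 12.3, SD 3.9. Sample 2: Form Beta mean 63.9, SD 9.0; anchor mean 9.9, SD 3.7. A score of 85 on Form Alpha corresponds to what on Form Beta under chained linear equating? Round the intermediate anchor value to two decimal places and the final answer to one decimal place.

Form Alpha → anchor (Sample 1): v = (3.9/10.6)(85 − 69.2) + 12.3 = 18.11
anchor → Form Beta (Sample 2): y = (9.0/3.7)(18.11 − 9.9) + 63.9 = 83.9

83.9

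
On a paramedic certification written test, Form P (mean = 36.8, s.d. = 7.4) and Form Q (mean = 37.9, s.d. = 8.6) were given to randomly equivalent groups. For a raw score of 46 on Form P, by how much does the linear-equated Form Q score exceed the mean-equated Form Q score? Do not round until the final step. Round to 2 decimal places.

1.49

Mean-equated: 46 + (37.9 − 36.8) = 47.10
Linear-equated: (8.6/7.4)(46 − 36.8) + 37.9 = 48.592
Difference = 48.592 − 47.10 = 1.49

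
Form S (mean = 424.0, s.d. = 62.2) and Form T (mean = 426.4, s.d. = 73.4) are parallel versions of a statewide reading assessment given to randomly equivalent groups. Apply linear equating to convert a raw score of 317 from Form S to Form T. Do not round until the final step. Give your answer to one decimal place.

Linear equating: y = (SD_Y/SD_X)(x − M_X) + M_Y
y = (73.4/62.2)(317 − 424.0) + 426.4
y = 1.180064 × -107.0 + 426.4 = -126.2669 + 426.4 = 300.1

300.1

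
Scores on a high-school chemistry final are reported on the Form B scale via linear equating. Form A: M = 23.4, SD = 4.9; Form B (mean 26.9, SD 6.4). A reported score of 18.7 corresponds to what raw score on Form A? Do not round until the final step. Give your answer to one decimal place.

Invert y = (SD_Y/SD_X)(x − M_X) + M_Y:
x = (SD_X/SD_Y)(y − M_Y) + M_X = (4.9/6.4)(18.7 − 26.9) + 23.4
x = 0.765625 × -8.200 + 23.4 = 17.1

17.1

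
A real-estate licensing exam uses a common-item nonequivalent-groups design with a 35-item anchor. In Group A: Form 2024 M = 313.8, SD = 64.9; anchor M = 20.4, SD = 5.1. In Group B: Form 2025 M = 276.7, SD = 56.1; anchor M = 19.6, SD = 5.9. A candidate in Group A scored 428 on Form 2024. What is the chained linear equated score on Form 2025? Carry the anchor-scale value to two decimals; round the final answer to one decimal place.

Form 2024 → anchor (Group A): v = (5.1/64.9)(428 − 313.8) + 20.4 = 29.37
anchor → Form 2025 (Group B): y = (56.1/5.9)(29.37 − 19.6) + 276.7 = 369.6

369.6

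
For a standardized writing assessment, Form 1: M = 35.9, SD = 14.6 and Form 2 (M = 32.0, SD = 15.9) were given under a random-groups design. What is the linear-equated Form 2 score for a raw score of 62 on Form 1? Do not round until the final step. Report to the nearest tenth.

Linear equating: y = (SD_Y/SD_X)(x − M_X) + M_Y
y = (15.9/14.6)(62 − 35.9) + 32.0
y = 1.089041 × 26.1 + 32.0 = 28.4240 + 32.0 = 60.4

60.4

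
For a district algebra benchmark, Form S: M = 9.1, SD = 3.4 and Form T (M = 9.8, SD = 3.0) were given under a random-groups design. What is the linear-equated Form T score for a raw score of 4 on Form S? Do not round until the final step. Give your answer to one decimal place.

5.3

Linear equating: y = (SD_Y/SD_X)(x − M_X) + M_Y
y = (3.0/3.4)(4 − 9.1) + 9.8
y = 0.882353 × -5.1 + 9.8 = -4.5000 + 9.8 = 5.3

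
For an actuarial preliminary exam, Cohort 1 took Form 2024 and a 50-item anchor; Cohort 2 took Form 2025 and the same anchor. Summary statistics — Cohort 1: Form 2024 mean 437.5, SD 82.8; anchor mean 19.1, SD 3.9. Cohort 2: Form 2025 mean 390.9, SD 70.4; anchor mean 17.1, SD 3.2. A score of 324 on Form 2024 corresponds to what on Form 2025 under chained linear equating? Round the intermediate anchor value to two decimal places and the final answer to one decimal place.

Form 2024 → anchor (Cohort 1): v = (3.9/82.8)(324 − 437.5) + 19.1 = 13.75
anchor → Form 2025 (Cohort 2): y = (70.4/3.2)(13.75 − 17.1) + 390.9 = 317.2

317.2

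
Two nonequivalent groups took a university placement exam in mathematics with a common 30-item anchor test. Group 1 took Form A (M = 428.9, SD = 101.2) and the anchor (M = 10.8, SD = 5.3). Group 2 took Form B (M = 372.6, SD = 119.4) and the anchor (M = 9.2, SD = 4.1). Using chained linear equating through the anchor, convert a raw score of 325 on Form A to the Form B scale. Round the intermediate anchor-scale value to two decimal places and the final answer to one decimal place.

260.8

Form A → anchor (Group 1): v = (5.3/101.2)(325 − 428.9) + 10.8 = 5.36
anchor → Form B (Group 2): y = (119.4/4.1)(5.36 − 9.2) + 372.6 = 260.8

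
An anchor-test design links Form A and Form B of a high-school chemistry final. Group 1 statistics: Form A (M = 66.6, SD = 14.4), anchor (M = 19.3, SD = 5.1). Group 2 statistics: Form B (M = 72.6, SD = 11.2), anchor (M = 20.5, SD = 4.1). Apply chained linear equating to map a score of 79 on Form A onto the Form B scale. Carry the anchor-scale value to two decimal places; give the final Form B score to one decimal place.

81.3

Form A → anchor (Group 1): v = (5.1/14.4)(79 − 66.6) + 19.3 = 23.69
anchor → Form B (Group 2): y = (11.2/4.1)(23.69 − 20.5) + 72.6 = 81.3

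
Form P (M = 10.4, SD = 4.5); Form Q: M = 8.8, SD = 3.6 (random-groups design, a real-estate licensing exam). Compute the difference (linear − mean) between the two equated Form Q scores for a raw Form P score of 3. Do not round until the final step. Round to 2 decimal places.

1.48

Mean-equated: 3 + (8.8 − 10.4) = 1.40
Linear-equated: (3.6/4.5)(3 − 10.4) + 8.8 = 2.880
Difference = 2.880 − 1.40 = 1.48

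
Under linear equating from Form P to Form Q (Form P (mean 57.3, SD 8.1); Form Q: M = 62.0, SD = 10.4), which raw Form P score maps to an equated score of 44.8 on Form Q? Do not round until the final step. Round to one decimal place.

43.9

Invert y = (SD_Y/SD_X)(x − M_X) + M_Y:
x = (SD_X/SD_Y)(y − M_Y) + M_X = (8.1/10.4)(44.8 − 62.0) + 57.3
x = 0.778846 × -17.200 + 57.3 = 43.9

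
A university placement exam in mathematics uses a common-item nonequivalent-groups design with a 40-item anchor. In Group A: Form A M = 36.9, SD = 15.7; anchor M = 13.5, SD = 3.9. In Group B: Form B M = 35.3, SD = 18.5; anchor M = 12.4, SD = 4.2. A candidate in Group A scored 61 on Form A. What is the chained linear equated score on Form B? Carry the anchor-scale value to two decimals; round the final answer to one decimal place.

66.5

Form A → anchor (Group A): v = (3.9/15.7)(61 − 36.9) + 13.5 = 19.49
anchor → Form B (Group B): y = (18.5/4.2)(19.49 − 12.4) + 35.3 = 66.5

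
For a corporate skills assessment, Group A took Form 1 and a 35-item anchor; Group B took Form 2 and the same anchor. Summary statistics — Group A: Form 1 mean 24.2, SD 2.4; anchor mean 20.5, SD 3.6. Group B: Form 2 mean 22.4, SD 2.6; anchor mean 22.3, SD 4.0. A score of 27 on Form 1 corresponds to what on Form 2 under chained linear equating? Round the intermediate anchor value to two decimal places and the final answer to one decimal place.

Form 1 → anchor (Group A): v = (3.6/2.4)(27 − 24.2) + 20.5 = 24.70
anchor → Form 2 (Group B): y = (2.6/4.0)(24.70 − 22.3) + 22.4 = 24.0

24.0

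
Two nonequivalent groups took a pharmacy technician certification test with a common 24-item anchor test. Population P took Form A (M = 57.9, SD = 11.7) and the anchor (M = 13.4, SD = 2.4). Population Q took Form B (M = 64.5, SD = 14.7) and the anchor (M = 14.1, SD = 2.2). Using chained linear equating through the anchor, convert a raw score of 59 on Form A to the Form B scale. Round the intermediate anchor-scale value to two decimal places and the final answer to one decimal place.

Form A → anchor (Population P): v = (2.4/11.7)(59 − 57.9) + 13.4 = 13.63
anchor → Form B (Population Q): y = (14.7/2.2)(13.63 − 14.1) + 64.5 = 61.4

61.4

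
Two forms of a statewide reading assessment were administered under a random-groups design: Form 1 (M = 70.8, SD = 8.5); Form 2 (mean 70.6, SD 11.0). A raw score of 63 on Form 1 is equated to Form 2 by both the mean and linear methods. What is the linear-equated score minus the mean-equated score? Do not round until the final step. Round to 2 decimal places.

-2.29

Mean-equated: 63 + (70.6 − 70.8) = 62.80
Linear-equated: (11.0/8.5)(63 − 70.8) + 70.6 = 60.506
Difference = 60.506 − 62.80 = -2.29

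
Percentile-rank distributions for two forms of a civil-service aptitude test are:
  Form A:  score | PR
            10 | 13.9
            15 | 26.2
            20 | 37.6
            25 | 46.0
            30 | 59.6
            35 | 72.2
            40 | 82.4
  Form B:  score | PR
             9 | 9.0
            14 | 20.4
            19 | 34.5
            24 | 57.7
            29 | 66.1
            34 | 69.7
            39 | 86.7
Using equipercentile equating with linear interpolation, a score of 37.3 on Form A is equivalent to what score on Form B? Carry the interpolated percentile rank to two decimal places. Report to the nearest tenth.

36.1

PR of 37.3 on Form A: 72.2 + (37.3 − 35)/(40 − 35) × (82.4 − 72.2) = 76.89
On Form B, PR 76.89 falls between score 34 (PR 69.7) and 39 (PR 86.7).
Interpolate: 34 + (76.89 − 69.7)/(86.7 − 69.7) × (39 − 34) = 36.1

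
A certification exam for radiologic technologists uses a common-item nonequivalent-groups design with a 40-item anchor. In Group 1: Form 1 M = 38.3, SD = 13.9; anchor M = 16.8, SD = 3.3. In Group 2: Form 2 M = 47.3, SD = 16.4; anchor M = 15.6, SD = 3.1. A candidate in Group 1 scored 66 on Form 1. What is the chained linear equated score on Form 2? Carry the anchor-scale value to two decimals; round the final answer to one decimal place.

Form 1 → anchor (Group 1): v = (3.3/13.9)(66 − 38.3) + 16.8 = 23.38
anchor → Form 2 (Group 2): y = (16.4/3.1)(23.38 − 15.6) + 47.3 = 88.5

88.5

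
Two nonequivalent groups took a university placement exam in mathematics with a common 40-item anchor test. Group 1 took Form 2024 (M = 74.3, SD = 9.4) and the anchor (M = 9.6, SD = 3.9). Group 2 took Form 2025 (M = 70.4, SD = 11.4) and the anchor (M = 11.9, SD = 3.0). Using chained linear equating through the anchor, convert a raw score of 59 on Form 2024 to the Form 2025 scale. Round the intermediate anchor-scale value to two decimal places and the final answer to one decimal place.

37.5

Form 2024 → anchor (Group 1): v = (3.9/9.4)(59 − 74.3) + 9.6 = 3.25
anchor → Form 2025 (Group 2): y = (11.4/3.0)(3.25 − 11.9) + 70.4 = 37.5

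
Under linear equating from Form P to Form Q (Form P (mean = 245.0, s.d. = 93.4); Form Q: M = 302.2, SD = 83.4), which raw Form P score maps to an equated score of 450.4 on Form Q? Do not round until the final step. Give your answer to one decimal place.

411.0

Invert y = (SD_Y/SD_X)(x − M_X) + M_Y:
x = (SD_X/SD_Y)(y − M_Y) + M_X = (93.4/83.4)(450.4 − 302.2) + 245.0
x = 1.119904 × 148.200 + 245.0 = 411.0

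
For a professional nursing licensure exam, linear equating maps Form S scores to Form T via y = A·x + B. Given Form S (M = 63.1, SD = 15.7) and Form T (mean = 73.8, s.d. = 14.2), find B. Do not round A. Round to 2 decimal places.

16.73

A = SD_Y / SD_X = 14.2 / 15.7 = 0.904459
B = M_Y − A·M_X = 73.8 − 0.904459 × 63.1 = 16.73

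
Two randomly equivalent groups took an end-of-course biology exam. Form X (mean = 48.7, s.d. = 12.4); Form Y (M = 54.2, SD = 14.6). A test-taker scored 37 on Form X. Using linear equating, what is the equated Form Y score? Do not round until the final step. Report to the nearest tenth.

Linear equating: y = (SD_Y/SD_X)(x − M_X) + M_Y
y = (14.6/12.4)(37 − 48.7) + 54.2
y = 1.177419 × -11.7 + 54.2 = -13.7758 + 54.2 = 40.4

40.4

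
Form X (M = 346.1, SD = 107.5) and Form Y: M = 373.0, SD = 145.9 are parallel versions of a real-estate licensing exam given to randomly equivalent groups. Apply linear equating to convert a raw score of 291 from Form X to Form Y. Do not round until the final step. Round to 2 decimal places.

298.22

Linear equating: y = (SD_Y/SD_X)(x − M_X) + M_Y
y = (145.9/107.5)(291 − 346.1) + 373.0
y = 1.357209 × -55.1 + 373.0 = -74.7822 + 373.0 = 298.22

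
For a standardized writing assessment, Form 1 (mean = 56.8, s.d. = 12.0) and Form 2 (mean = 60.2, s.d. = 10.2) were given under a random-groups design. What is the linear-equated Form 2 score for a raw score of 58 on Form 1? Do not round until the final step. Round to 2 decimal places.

Linear equating: y = (SD_Y/SD_X)(x − M_X) + M_Y
y = (10.2/12.0)(58 − 56.8) + 60.2
y = 0.850000 × 1.2 + 60.2 = 1.0200 + 60.2 = 61.22

61.22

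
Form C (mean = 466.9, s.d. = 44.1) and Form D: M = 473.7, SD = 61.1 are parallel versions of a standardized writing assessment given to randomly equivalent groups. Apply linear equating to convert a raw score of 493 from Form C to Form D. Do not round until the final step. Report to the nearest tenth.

509.9

Linear equating: y = (SD_Y/SD_X)(x − M_X) + M_Y
y = (61.1/44.1)(493 − 466.9) + 473.7
y = 1.385488 × 26.1 + 473.7 = 36.1612 + 473.7 = 509.9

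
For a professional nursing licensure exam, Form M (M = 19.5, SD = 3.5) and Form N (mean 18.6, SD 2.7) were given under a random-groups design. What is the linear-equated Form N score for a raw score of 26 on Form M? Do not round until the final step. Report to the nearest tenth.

Linear equating: y = (SD_Y/SD_X)(x − M_X) + M_Y
y = (2.7/3.5)(26 − 19.5) + 18.6
y = 0.771429 × 6.5 + 18.6 = 5.0143 + 18.6 = 23.6

23.6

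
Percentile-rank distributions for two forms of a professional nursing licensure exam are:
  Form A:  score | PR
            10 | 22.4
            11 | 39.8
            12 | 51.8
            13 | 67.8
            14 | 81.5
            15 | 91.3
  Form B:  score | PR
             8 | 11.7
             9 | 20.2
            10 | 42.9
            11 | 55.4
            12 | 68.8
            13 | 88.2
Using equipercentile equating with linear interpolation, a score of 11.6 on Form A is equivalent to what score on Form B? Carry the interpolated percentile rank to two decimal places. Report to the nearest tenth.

PR of 11.6 on Form A: 39.8 + (11.6 − 11)/(12 − 11) × (51.8 − 39.8) = 47.00
On Form B, PR 47.00 falls between score 10 (PR 42.9) and 11 (PR 55.4).
Interpolate: 10 + (47.00 − 42.9)/(55.4 − 42.9) × (11 − 10) = 10.3

10.3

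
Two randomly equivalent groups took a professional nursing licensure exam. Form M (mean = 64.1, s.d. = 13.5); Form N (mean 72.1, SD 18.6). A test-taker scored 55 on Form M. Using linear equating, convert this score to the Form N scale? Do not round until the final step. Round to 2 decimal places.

59.56

Linear equating: y = (SD_Y/SD_X)(x − M_X) + M_Y
y = (18.6/13.5)(55 − 64.1) + 72.1
y = 1.377778 × -9.1 + 72.1 = -12.5378 + 72.1 = 59.56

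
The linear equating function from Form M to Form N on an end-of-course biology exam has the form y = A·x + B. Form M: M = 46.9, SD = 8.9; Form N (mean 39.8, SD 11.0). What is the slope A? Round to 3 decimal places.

1.236

A = SD_Y / SD_X = 11.0 / 8.9 = 1.236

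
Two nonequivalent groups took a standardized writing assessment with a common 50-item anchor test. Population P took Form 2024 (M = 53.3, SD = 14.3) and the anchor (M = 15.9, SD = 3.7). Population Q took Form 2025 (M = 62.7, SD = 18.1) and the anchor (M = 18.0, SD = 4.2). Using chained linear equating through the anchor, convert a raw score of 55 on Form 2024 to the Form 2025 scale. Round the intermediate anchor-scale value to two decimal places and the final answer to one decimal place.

55.5

Form 2024 → anchor (Population P): v = (3.7/14.3)(55 − 53.3) + 15.9 = 16.34
anchor → Form 2025 (Population Q): y = (18.1/4.2)(16.34 − 18.0) + 62.7 = 55.5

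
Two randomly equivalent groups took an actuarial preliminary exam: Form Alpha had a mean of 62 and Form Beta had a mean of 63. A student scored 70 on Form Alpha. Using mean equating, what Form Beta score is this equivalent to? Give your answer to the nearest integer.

71

Mean equating: y = x + (M_Y − M_X) = 70 + (63 − 62) = 71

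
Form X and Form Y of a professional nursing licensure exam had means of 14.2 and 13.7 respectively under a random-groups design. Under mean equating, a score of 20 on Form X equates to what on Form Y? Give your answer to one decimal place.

19.5

Mean equating: y = x + (M_Y − M_X) = 20 + (13.7 − 14.2) = 19.5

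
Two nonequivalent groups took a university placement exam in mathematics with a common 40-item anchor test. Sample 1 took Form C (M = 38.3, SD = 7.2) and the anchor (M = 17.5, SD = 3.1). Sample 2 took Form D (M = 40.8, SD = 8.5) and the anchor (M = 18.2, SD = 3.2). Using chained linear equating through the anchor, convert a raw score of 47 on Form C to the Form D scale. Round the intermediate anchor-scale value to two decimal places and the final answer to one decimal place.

48.9

Form C → anchor (Sample 1): v = (3.1/7.2)(47 − 38.3) + 17.5 = 21.25
anchor → Form D (Sample 2): y = (8.5/3.2)(21.25 − 18.2) + 40.8 = 48.9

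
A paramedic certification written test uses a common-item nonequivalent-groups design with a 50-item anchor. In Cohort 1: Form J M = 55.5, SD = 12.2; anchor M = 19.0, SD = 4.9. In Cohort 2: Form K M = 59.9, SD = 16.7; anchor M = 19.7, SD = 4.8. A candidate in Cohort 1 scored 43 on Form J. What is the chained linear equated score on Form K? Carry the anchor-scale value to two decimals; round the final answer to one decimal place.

40.0

Form J → anchor (Cohort 1): v = (4.9/12.2)(43 − 55.5) + 19.0 = 13.98
anchor → Form K (Cohort 2): y = (16.7/4.8)(13.98 − 19.7) + 59.9 = 40.0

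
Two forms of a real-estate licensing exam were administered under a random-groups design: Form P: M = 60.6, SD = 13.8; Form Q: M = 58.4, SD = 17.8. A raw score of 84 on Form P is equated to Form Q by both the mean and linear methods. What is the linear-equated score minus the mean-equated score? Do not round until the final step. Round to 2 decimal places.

6.78

Mean-equated: 84 + (58.4 − 60.6) = 81.80
Linear-equated: (17.8/13.8)(84 − 60.6) + 58.4 = 88.583
Difference = 88.583 − 81.80 = 6.78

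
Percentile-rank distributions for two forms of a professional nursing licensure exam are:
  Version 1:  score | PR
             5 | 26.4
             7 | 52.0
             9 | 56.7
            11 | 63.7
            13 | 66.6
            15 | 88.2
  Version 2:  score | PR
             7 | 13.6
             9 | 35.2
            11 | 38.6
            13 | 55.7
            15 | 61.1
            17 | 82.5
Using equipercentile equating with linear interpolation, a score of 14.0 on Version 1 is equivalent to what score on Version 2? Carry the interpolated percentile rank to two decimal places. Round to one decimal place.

16.5

PR of 14.0 on Version 1: 66.6 + (14.0 − 13)/(15 − 13) × (88.2 − 66.6) = 77.40
On Version 2, PR 77.40 falls between score 15 (PR 61.1) and 17 (PR 82.5).
Interpolate: 15 + (77.40 − 61.1)/(82.5 − 61.1) × (17 − 15) = 16.5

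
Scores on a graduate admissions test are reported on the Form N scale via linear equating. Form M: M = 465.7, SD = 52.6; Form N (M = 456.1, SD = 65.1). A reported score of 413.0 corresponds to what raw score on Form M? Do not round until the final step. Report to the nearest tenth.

Invert y = (SD_Y/SD_X)(x − M_X) + M_Y:
x = (SD_X/SD_Y)(y − M_Y) + M_X = (52.6/65.1)(413.0 − 456.1) + 465.7
x = 0.807988 × -43.100 + 465.7 = 430.9

430.9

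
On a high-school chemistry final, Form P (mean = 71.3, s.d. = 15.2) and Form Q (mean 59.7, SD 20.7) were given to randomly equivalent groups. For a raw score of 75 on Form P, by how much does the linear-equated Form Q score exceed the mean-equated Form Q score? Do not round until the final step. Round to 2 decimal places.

1.34

Mean-equated: 75 + (59.7 − 71.3) = 63.40
Linear-equated: (20.7/15.2)(75 − 71.3) + 59.7 = 64.739
Difference = 64.739 − 63.40 = 1.34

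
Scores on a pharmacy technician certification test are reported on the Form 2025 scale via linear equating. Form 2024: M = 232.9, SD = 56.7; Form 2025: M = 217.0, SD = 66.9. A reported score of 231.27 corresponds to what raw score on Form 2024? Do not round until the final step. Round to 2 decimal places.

244.99

Invert y = (SD_Y/SD_X)(x − M_X) + M_Y:
x = (SD_X/SD_Y)(y − M_Y) + M_X = (56.7/66.9)(231.27 − 217.0) + 232.9
x = 0.847534 × 14.270 + 232.9 = 244.99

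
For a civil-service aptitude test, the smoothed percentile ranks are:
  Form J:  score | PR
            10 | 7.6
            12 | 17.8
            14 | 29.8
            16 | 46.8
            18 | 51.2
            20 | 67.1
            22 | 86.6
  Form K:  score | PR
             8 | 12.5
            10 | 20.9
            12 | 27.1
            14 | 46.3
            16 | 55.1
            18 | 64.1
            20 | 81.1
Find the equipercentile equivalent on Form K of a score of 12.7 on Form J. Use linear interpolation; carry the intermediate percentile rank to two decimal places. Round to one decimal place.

10.4

PR of 12.7 on Form J: 17.8 + (12.7 − 12)/(14 − 12) × (29.8 − 17.8) = 22.00
On Form K, PR 22.00 falls between score 10 (PR 20.9) and 12 (PR 27.1).
Interpolate: 10 + (22.00 − 20.9)/(27.1 − 20.9) × (12 − 10) = 10.4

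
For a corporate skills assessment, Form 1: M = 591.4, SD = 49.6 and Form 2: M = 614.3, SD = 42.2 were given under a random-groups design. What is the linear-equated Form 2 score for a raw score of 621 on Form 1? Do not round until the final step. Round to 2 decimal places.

Linear equating: y = (SD_Y/SD_X)(x − M_X) + M_Y
y = (42.2/49.6)(621 − 591.4) + 614.3
y = 0.850806 × 29.6 + 614.3 = 25.1839 + 614.3 = 639.48

639.48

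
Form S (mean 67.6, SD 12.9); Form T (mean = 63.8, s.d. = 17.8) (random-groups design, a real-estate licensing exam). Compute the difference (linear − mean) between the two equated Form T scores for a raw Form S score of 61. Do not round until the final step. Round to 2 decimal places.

Mean-equated: 61 + (63.8 − 67.6) = 57.20
Linear-equated: (17.8/12.9)(61 − 67.6) + 63.8 = 54.693
Difference = 54.693 − 57.20 = -2.51

-2.51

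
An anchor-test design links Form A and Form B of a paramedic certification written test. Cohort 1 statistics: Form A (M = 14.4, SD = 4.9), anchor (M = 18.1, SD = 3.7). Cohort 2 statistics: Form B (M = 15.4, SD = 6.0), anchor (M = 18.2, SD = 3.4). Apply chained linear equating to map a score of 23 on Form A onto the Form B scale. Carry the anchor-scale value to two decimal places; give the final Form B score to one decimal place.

Form A → anchor (Cohort 1): v = (3.7/4.9)(23 − 14.4) + 18.1 = 24.59
anchor → Form B (Cohort 2): y = (6.0/3.4)(24.59 − 18.2) + 15.4 = 26.7

26.7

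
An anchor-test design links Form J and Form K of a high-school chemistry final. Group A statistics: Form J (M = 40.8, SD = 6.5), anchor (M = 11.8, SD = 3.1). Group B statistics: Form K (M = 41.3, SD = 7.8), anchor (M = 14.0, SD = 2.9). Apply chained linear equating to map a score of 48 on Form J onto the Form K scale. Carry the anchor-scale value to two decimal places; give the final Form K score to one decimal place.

Form J → anchor (Group A): v = (3.1/6.5)(48 − 40.8) + 11.8 = 15.23
anchor → Form K (Group B): y = (7.8/2.9)(15.23 − 14.0) + 41.3 = 44.6

44.6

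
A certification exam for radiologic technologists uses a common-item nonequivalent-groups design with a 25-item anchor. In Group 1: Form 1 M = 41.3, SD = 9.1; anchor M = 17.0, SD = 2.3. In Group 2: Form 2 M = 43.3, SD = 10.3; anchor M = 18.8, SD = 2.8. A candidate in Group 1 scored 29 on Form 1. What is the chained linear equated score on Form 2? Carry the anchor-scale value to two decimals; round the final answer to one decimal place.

25.2

Form 1 → anchor (Group 1): v = (2.3/9.1)(29 − 41.3) + 17.0 = 13.89
anchor → Form 2 (Group 2): y = (10.3/2.8)(13.89 − 18.8) + 43.3 = 25.2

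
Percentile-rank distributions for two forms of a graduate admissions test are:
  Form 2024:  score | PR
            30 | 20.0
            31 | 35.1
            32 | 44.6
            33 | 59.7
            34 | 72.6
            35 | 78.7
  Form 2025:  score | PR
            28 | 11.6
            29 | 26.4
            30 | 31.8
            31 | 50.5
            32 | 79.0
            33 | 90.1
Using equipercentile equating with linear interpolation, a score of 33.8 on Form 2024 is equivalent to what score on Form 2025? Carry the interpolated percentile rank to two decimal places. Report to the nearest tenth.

31.7

PR of 33.8 on Form 2024: 59.7 + (33.8 − 33)/(34 − 33) × (72.6 − 59.7) = 70.02
On Form 2025, PR 70.02 falls between score 31 (PR 50.5) and 32 (PR 79.0).
Interpolate: 31 + (70.02 − 50.5)/(79.0 − 50.5) × (32 − 31) = 31.7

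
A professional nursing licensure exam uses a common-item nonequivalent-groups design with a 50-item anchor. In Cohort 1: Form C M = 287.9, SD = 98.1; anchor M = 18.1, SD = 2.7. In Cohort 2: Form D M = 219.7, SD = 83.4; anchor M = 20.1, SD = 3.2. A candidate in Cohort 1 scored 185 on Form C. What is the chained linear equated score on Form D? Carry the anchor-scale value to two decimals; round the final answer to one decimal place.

Form C → anchor (Cohort 1): v = (2.7/98.1)(185 − 287.9) + 18.1 = 15.27
anchor → Form D (Cohort 2): y = (83.4/3.2)(15.27 − 20.1) + 219.7 = 93.8

93.8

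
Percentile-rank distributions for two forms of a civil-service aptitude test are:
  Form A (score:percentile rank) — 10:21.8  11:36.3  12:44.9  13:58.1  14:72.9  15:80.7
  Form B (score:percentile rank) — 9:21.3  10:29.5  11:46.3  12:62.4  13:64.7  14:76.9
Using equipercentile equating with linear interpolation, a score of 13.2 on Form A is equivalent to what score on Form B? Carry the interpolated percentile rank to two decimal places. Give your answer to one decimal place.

11.9

PR of 13.2 on Form A: 58.1 + (13.2 − 13)/(14 − 13) × (72.9 − 58.1) = 61.06
On Form B, PR 61.06 falls between score 11 (PR 46.3) and 12 (PR 62.4).
Interpolate: 11 + (61.06 − 46.3)/(62.4 − 46.3) × (12 − 11) = 11.9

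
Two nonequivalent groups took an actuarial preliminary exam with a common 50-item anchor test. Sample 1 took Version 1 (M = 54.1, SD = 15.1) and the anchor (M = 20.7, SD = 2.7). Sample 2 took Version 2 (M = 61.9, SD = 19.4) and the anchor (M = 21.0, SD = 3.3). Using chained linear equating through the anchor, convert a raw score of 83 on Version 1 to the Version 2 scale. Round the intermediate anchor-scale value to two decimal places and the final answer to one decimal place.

90.5

Version 1 → anchor (Sample 1): v = (2.7/15.1)(83 − 54.1) + 20.7 = 25.87
anchor → Version 2 (Sample 2): y = (19.4/3.3)(25.87 − 21.0) + 61.9 = 90.5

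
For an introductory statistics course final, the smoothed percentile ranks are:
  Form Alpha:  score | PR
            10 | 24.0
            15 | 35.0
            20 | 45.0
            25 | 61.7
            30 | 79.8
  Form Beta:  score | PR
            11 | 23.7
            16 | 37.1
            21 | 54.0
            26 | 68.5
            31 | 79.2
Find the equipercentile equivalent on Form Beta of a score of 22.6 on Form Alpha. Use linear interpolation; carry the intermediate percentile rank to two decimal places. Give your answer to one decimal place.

20.9

PR of 22.6 on Form Alpha: 45.0 + (22.6 − 20)/(25 − 20) × (61.7 − 45.0) = 53.68
On Form Beta, PR 53.68 falls between score 16 (PR 37.1) and 21 (PR 54.0).
Interpolate: 16 + (53.68 − 37.1)/(54.0 − 37.1) × (21 − 16) = 20.9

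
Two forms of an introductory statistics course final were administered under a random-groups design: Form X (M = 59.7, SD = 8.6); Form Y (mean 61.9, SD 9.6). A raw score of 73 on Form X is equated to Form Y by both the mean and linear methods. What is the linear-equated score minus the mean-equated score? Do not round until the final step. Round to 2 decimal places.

Mean-equated: 73 + (61.9 − 59.7) = 75.20
Linear-equated: (9.6/8.6)(73 − 59.7) + 61.9 = 76.747
Difference = 76.747 − 75.20 = 1.55

1.55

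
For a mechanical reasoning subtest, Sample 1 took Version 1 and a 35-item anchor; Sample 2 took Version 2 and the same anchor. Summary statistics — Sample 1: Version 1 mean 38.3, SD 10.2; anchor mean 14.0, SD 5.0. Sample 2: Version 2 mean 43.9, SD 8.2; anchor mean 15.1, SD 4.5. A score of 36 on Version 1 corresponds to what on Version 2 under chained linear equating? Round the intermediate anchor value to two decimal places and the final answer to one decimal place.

39.8

Version 1 → anchor (Sample 1): v = (5.0/10.2)(36 − 38.3) + 14.0 = 12.87
anchor → Version 2 (Sample 2): y = (8.2/4.5)(12.87 − 15.1) + 43.9 = 39.8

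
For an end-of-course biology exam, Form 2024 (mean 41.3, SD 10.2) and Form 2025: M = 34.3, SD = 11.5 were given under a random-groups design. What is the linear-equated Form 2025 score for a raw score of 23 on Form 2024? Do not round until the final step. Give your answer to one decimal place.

13.7

Linear equating: y = (SD_Y/SD_X)(x − M_X) + M_Y
y = (11.5/10.2)(23 − 41.3) + 34.3
y = 1.127451 × -18.3 + 34.3 = -20.6324 + 34.3 = 13.7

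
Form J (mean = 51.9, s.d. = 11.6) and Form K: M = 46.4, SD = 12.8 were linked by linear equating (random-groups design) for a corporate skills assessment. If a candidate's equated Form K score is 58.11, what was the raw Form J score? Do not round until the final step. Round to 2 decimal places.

62.51

Invert y = (SD_Y/SD_X)(x − M_X) + M_Y:
x = (SD_X/SD_Y)(y − M_Y) + M_X = (11.6/12.8)(58.11 − 46.4) + 51.9
x = 0.906250 × 11.710 + 51.9 = 62.51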